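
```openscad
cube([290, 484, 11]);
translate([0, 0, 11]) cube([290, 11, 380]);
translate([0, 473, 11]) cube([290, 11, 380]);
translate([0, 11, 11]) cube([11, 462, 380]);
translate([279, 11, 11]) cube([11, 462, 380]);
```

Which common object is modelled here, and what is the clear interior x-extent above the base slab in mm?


An open box. The internal width is 268 mm.

A 290×484 base slab with four walls standing on it — an open box. The base is 290 mm wide and the walls are 11 mm thick, so the internal width is 290 − 2 × 11 = 268 mm.


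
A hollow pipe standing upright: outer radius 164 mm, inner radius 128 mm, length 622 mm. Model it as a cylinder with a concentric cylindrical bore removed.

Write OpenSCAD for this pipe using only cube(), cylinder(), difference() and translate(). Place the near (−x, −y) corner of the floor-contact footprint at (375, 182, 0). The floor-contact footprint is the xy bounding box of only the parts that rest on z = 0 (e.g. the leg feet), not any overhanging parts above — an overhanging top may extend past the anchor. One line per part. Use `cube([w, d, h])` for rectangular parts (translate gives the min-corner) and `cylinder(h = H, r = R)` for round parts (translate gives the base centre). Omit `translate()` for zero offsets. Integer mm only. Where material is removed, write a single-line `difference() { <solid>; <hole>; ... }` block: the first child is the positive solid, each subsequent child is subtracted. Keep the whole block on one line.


difference() { translate([539, 346, 0]) cylinder(h = 622, r = 164); translate([539, 346, 0]) cylinder(h = 622, r = 128); }


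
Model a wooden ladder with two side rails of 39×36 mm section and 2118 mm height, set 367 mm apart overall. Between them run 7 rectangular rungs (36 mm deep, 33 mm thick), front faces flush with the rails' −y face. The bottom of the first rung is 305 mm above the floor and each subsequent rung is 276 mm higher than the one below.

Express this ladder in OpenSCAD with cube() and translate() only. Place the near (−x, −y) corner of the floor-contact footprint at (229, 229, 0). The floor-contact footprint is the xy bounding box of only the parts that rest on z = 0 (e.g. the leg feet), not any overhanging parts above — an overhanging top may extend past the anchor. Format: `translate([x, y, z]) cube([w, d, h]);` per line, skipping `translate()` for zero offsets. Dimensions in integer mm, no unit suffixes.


// rung span = 367 - 2*39 = 289
// rung[k] z = 305 + k*276
translate([229, 229, 0]) cube([39, 36, 2118]);
translate([557, 229, 0]) cube([39, 36, 2118]);
translate([268, 229, 305]) cube([289, 36, 33]);
translate([268, 229, 581]) cube([289, 36, 33]);
translate([268, 229, 857]) cube([289, 36, 33]);
translate([268, 229, 1133]) cube([289, 36, 33]);
translate([268, 229, 1409]) cube([289, 36, 33]);
translate([268, 229, 1685]) cube([289, 36, 33]);
translate([268, 229, 1961]) cube([289, 36, 33]);


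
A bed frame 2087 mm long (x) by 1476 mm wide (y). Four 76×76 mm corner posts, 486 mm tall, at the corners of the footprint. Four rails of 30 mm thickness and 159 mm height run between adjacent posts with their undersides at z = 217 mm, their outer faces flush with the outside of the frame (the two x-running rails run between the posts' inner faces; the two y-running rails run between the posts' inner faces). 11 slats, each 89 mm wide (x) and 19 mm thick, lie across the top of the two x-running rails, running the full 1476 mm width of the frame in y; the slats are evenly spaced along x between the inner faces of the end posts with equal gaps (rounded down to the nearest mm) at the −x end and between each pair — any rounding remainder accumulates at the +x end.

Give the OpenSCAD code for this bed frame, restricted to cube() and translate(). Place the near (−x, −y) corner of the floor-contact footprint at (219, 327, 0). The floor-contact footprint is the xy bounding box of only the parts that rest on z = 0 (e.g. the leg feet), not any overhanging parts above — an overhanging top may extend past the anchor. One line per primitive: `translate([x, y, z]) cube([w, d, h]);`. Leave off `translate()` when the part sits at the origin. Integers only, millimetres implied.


// slat z = rail_z + rail_h = 217 + 159 = 376
// slat gap = ⌊(1935 − 11·89) / 12⌋ = 79
translate([219, 327, 0]) cube([76, 76, 486]);
translate([219, 1727, 0]) cube([76, 76, 486]);
translate([2230, 327, 0]) cube([76, 76, 486]);
translate([2230, 1727, 0]) cube([76, 76, 486]);
translate([295, 327, 217]) cube([1935, 30, 159]);
translate([295, 1773, 217]) cube([1935, 30, 159]);
translate([219, 403, 217]) cube([30, 1324, 159]);
translate([2276, 403, 217]) cube([30, 1324, 159]);
translate([374, 327, 376]) cube([89, 1476, 19]);
translate([542, 327, 376]) cube([89, 1476, 19]);
translate([710, 327, 376]) cube([89, 1476, 19]);
translate([878, 327, 376]) cube([89, 1476, 19]);
translate([1046, 327, 376]) cube([89, 1476, 19]);
translate([1214, 327, 376]) cube([89, 1476, 19]);
translate([1382, 327, 376]) cube([89, 1476, 19]);
translate([1550, 327, 376]) cube([89, 1476, 19]);
translate([1718, 327, 376]) cube([89, 1476, 19]);
translate([1886, 327, 376]) cube([89, 1476, 19]);
translate([2054, 327, 376]) cube([89, 1476, 19]);


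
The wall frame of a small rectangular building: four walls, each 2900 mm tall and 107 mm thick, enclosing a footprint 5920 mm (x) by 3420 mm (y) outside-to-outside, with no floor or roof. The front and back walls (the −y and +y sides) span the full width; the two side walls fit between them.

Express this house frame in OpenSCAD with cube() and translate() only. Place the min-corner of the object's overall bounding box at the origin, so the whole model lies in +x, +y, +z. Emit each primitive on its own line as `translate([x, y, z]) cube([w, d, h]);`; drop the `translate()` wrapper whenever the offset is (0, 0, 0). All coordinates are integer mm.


cube([5920, 107, 2900]);
translate([0, 3313, 0]) cube([5920, 107, 2900]);
translate([0, 107, 0]) cube([107, 3206, 2900]);
translate([5813, 107, 0]) cube([107, 3206, 2900]);


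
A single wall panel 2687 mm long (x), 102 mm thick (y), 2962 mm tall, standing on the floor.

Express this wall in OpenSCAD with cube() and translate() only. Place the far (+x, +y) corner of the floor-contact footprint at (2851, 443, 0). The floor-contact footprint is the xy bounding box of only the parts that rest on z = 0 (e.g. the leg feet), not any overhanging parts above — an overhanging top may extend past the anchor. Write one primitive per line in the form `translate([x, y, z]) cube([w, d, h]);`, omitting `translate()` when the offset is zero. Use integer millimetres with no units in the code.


translate([164, 341, 0]) cube([2687, 102, 2962]);


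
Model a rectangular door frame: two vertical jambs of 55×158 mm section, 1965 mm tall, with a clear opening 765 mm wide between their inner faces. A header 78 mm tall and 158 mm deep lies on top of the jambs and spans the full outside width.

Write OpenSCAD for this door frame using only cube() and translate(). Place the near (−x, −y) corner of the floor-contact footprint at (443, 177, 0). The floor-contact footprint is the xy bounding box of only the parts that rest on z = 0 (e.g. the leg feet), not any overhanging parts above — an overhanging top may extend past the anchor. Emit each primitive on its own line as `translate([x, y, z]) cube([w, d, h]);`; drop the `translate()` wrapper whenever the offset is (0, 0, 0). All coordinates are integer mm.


translate([443, 177, 0]) cube([55, 158, 1965]);
translate([1263, 177, 0]) cube([55, 158, 1965]);
translate([443, 177, 1965]) cube([875, 158, 78]);


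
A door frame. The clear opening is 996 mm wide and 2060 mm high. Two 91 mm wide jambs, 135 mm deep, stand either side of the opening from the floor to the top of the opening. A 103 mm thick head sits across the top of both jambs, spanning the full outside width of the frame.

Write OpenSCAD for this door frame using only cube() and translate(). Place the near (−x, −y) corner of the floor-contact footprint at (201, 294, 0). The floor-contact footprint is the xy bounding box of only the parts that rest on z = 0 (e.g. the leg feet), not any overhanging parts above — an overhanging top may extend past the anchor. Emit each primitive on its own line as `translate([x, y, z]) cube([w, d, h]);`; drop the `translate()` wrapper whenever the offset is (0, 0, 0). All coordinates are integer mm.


translate([201, 294, 0]) cube([91, 135, 2060]);
translate([1288, 294, 0]) cube([91, 135, 2060]);
translate([201, 294, 2060]) cube([1178, 135, 103]);


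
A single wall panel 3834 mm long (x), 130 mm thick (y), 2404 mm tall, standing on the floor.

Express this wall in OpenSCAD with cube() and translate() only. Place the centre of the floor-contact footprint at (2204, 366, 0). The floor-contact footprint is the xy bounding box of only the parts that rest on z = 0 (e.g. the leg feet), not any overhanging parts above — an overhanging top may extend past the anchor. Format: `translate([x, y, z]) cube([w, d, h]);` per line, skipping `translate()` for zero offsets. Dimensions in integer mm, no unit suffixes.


translate([287, 301, 0]) cube([3834, 130, 2404]);


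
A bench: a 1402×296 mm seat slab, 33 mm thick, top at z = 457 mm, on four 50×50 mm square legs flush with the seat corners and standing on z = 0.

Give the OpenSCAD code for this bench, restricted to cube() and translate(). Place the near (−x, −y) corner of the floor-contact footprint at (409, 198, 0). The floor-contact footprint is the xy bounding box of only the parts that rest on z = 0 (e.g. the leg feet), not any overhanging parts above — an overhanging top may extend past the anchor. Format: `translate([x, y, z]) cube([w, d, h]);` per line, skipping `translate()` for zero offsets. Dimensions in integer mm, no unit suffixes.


translate([409, 198, 424]) cube([1402, 296, 33]);
translate([409, 198, 0]) cube([50, 50, 424]);
translate([409, 444, 0]) cube([50, 50, 424]);
translate([1761, 198, 0]) cube([50, 50, 424]);
translate([1761, 444, 0]) cube([50, 50, 424]);


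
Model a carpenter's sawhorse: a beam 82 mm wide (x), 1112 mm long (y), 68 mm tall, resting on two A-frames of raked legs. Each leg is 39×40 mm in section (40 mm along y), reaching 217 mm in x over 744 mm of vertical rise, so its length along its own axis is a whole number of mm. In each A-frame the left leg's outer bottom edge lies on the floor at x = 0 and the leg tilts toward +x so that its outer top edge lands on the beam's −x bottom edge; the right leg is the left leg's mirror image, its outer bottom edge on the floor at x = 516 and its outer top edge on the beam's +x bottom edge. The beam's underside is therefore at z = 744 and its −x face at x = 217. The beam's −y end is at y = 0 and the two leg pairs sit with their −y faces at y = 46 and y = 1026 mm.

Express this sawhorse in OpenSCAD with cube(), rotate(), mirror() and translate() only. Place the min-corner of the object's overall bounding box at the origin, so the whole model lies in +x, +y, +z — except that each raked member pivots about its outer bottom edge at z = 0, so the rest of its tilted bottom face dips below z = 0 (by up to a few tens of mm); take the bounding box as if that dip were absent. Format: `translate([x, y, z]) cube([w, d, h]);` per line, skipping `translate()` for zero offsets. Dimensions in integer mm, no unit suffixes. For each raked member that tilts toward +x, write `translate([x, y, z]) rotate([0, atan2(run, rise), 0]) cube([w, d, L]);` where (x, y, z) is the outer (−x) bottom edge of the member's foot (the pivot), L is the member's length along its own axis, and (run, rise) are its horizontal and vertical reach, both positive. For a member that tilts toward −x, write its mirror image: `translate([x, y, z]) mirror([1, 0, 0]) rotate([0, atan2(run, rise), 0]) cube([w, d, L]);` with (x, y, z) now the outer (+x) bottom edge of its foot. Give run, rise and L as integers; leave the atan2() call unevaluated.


// leg length = √(217² + 744²) = 775
// right-leg outer foot x = 2·217 + 82 = 516
// beam min-corner = (217, 0, 744)
translate([217, 0, 744]) cube([82, 1112, 68]);
translate([0, 46, 0]) rotate([0, atan2(217, 744), 0]) cube([39, 40, 775]);
translate([516, 46, 0]) mirror([1, 0, 0]) rotate([0, atan2(217, 744), 0]) cube([39, 40, 775]);
translate([0, 1026, 0]) rotate([0, atan2(217, 744), 0]) cube([39, 40, 775]);
translate([516, 1026, 0]) mirror([1, 0, 0]) rotate([0, atan2(217, 744), 0]) cube([39, 40, 775]);


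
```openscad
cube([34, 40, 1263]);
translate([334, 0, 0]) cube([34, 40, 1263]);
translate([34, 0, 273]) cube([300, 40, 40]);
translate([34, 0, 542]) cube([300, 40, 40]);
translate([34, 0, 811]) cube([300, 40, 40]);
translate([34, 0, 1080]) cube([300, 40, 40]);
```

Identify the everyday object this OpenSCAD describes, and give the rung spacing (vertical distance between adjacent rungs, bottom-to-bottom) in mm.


A ladder. The rung spacing is 269 mm.

Two tall 34×40 posts with 4 short bars between them — a ladder. Adjacent rungs sit at z = 273 and z = 542, so the spacing is 542 − 273 = 269 mm.


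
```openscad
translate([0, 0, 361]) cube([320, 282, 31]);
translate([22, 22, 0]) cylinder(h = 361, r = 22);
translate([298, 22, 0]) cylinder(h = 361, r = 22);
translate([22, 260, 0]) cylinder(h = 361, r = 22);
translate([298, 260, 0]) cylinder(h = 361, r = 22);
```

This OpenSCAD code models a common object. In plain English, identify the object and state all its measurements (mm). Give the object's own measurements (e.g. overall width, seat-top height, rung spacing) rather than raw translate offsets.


A simple wooden stool: a rectangular seat 320 mm (x) by 282 mm (y), 31 mm thick, top face at z = 392 mm, on four round legs, each 44 mm in diameter. The legs rest on z = 0, each leg's axis is inset half a diameter from the nearest pair of seat edges (so the leg's bounding box is flush with the corner).


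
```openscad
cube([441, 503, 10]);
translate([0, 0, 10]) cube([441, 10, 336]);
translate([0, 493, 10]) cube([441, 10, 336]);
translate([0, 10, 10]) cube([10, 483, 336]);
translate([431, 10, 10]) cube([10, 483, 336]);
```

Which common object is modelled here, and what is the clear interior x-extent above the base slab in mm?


An open box. The internal width is 421 mm.

A 441×503 base slab with four walls standing on it — an open box. The base is 441 mm wide and the walls are 10 mm thick, so the internal width is 441 − 2 × 10 = 421 mm.


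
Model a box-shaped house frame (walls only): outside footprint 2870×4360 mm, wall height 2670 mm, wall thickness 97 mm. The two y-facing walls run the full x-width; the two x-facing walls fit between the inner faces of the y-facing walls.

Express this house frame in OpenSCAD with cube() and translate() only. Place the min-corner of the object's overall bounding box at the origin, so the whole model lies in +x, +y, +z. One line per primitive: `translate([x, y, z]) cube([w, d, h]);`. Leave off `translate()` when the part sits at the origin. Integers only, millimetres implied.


cube([2870, 97, 2670]);
translate([0, 4263, 0]) cube([2870, 97, 2670]);
translate([0, 97, 0]) cube([97, 4166, 2670]);
translate([2773, 97, 0]) cube([97, 4166, 2670]);


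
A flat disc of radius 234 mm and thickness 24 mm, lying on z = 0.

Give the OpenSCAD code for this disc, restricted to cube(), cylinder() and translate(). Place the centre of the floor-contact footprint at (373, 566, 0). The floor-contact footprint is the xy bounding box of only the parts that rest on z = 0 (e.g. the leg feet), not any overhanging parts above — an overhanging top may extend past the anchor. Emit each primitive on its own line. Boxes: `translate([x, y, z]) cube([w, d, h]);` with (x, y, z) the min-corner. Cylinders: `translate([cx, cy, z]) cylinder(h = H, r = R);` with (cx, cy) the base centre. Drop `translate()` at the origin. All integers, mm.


translate([373, 566, 0]) cylinder(h = 24, r = 234);


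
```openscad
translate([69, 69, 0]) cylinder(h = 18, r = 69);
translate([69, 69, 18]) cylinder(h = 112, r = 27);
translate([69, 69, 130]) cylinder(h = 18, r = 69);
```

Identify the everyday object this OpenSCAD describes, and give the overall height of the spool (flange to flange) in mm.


A spool. The overall height is 148 mm.

Three coaxial cylinders, large–small–large — a spool. Two 18 mm flanges and a 112 mm core give 18 + 112 + 18 = 148 mm.


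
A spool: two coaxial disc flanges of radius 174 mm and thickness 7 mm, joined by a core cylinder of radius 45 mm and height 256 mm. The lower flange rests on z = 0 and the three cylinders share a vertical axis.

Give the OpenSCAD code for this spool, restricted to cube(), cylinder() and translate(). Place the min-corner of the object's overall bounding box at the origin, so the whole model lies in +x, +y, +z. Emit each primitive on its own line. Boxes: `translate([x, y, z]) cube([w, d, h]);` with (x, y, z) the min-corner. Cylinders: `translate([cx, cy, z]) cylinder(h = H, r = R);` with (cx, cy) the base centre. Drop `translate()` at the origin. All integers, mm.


translate([174, 174, 0]) cylinder(h = 7, r = 174);
translate([174, 174, 7]) cylinder(h = 256, r = 45);
translate([174, 174, 263]) cylinder(h = 7, r = 174);


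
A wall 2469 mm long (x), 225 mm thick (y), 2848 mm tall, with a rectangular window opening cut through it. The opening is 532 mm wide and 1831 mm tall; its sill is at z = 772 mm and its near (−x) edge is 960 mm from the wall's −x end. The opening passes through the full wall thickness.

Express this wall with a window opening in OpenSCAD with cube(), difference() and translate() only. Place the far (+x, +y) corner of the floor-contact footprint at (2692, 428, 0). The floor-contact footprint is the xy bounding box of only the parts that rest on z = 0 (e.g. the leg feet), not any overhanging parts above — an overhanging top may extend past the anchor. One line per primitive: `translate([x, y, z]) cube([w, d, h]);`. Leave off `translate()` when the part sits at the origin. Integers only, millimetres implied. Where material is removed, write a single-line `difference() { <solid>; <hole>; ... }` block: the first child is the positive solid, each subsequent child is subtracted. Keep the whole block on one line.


difference() { translate([223, 203, 0]) cube([2469, 225, 2848]); translate([1183, 203, 772]) cube([532, 225, 1831]); }


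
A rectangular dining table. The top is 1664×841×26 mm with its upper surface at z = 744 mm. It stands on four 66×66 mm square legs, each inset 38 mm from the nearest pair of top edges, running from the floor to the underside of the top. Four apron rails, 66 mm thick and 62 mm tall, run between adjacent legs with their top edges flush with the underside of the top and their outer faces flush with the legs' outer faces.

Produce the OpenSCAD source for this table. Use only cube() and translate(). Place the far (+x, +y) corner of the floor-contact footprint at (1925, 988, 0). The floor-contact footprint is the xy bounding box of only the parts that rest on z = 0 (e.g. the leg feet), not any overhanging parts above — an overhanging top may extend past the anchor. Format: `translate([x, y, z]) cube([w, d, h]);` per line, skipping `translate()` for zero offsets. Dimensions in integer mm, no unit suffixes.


translate([299, 185, 718]) cube([1664, 841, 26]);
translate([337, 223, 0]) cube([66, 66, 718]);
translate([1859, 223, 0]) cube([66, 66, 718]);
translate([337, 922, 0]) cube([66, 66, 718]);
translate([1859, 922, 0]) cube([66, 66, 718]);
translate([403, 223, 656]) cube([1456, 66, 62]);
translate([403, 922, 656]) cube([1456, 66, 62]);
translate([337, 289, 656]) cube([66, 633, 62]);
translate([1859, 289, 656]) cube([66, 633, 62]);


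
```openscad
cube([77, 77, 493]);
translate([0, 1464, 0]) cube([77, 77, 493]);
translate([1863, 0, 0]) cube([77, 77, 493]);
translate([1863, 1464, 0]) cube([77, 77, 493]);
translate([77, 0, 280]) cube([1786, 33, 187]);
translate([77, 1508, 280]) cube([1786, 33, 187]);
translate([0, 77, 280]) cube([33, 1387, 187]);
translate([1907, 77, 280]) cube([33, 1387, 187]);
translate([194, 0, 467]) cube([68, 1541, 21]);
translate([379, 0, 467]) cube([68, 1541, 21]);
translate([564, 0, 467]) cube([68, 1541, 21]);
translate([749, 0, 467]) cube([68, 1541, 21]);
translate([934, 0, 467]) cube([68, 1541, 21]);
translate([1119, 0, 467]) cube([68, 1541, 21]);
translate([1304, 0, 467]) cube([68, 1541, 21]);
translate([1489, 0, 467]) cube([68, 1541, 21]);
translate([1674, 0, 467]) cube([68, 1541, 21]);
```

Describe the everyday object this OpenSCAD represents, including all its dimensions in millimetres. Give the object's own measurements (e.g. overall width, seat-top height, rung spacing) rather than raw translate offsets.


A bed frame 1940 mm long (x) by 1541 mm wide (y). Four 77×77 mm corner posts, 493 mm tall, at the corners of the footprint. Four rails of 33 mm thickness and 187 mm height run between adjacent posts with their undersides at z = 280 mm, their outer faces flush with the outside of the frame (the two x-running rails run between the posts' inner faces; the two y-running rails run between the posts' inner faces). 9 slats, each 68 mm wide (x) and 21 mm thick, lie across the top of the two x-running rails, running the full 1541 mm width of the frame in y; along x they sit between the end posts with a 117 mm gap after the −x posts and between neighbouring slats, leaving 121 mm before the +x posts.


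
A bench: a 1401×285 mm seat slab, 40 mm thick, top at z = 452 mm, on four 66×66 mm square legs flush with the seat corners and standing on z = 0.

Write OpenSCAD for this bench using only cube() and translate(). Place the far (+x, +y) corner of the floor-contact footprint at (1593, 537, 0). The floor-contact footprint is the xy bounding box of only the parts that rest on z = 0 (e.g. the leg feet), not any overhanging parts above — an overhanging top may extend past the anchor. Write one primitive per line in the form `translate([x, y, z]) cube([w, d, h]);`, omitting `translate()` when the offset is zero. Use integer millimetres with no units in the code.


// leg_h = 452 − 40 = 412
translate([192, 252, 412]) cube([1401, 285, 40]);
translate([192, 252, 0]) cube([66, 66, 412]);
translate([192, 471, 0]) cube([66, 66, 412]);
translate([1527, 252, 0]) cube([66, 66, 412]);
translate([1527, 471, 0]) cube([66, 66, 412]);


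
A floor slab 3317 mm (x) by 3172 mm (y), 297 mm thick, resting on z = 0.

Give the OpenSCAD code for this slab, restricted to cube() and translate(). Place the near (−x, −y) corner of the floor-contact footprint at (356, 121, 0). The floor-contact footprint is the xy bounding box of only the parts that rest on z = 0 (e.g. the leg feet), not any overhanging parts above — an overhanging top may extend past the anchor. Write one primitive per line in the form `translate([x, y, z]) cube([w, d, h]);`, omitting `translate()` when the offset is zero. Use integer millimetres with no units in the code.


translate([356, 121, 0]) cube([3317, 3172, 297]);


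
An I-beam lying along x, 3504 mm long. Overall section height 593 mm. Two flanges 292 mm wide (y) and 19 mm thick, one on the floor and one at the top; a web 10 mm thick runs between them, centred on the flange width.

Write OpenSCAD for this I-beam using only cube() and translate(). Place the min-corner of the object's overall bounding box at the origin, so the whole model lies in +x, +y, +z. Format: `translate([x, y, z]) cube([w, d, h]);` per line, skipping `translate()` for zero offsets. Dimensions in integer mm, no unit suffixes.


cube([3504, 292, 19]);
translate([0, 141, 19]) cube([3504, 10, 555]);
translate([0, 0, 574]) cube([3504, 292, 19]);


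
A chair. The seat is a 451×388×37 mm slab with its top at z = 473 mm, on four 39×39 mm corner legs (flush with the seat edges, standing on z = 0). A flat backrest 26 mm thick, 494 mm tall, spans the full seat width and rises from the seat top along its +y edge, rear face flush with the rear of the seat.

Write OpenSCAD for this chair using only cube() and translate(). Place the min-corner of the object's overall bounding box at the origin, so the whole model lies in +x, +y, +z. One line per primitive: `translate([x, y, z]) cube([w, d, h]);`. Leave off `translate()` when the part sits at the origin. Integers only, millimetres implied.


// leg_h = 473 - 37 = 436
translate([0, 0, 436]) cube([451, 388, 37]);
cube([39, 39, 436]);
translate([412, 0, 0]) cube([39, 39, 436]);
translate([0, 349, 0]) cube([39, 39, 436]);
translate([412, 349, 0]) cube([39, 39, 436]);
translate([0, 362, 473]) cube([451, 26, 494]);


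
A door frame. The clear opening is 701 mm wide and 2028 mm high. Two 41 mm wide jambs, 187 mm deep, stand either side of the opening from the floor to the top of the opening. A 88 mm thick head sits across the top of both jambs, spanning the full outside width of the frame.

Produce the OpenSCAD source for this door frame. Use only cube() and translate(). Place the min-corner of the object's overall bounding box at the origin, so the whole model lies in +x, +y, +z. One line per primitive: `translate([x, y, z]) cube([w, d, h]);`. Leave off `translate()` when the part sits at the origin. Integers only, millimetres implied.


cube([41, 187, 2028]);
translate([742, 0, 0]) cube([41, 187, 2028]);
translate([0, 0, 2028]) cube([783, 187, 88]);


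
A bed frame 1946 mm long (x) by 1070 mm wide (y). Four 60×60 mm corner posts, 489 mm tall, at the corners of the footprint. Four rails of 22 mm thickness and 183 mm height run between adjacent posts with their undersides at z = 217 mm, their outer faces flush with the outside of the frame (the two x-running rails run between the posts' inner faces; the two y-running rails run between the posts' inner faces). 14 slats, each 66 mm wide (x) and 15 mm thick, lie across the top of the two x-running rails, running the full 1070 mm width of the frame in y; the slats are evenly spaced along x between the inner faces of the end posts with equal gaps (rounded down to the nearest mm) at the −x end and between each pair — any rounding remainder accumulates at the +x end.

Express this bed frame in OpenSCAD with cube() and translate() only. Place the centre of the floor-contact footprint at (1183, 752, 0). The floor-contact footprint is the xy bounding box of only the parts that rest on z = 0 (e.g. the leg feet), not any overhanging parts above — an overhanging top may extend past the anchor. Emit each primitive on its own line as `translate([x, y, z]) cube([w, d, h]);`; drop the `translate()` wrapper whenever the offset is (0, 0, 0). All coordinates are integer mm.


translate([210, 217, 0]) cube([60, 60, 489]);
translate([210, 1227, 0]) cube([60, 60, 489]);
translate([2096, 217, 0]) cube([60, 60, 489]);
translate([2096, 1227, 0]) cube([60, 60, 489]);
translate([270, 217, 217]) cube([1826, 22, 183]);
translate([270, 1265, 217]) cube([1826, 22, 183]);
translate([210, 277, 217]) cube([22, 950, 183]);
translate([2134, 277, 217]) cube([22, 950, 183]);
translate([330, 217, 400]) cube([66, 1070, 15]);
translate([456, 217, 400]) cube([66, 1070, 15]);
translate([582, 217, 400]) cube([66, 1070, 15]);
translate([708, 217, 400]) cube([66, 1070, 15]);
translate([834, 217, 400]) cube([66, 1070, 15]);
translate([960, 217, 400]) cube([66, 1070, 15]);
translate([1086, 217, 400]) cube([66, 1070, 15]);
translate([1212, 217, 400]) cube([66, 1070, 15]);
translate([1338, 217, 400]) cube([66, 1070, 15]);
translate([1464, 217, 400]) cube([66, 1070, 15]);
translate([1590, 217, 400]) cube([66, 1070, 15]);
translate([1716, 217, 400]) cube([66, 1070, 15]);
translate([1842, 217, 400]) cube([66, 1070, 15]);
translate([1968, 217, 400]) cube([66, 1070, 15]);


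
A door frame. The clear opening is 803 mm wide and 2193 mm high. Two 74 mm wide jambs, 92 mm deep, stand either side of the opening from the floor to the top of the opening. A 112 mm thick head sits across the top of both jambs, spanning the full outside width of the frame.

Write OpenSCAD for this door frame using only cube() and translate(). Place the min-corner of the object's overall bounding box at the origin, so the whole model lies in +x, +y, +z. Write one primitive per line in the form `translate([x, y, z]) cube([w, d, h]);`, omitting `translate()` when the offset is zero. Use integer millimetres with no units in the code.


cube([74, 92, 2193]);
translate([877, 0, 0]) cube([74, 92, 2193]);
translate([0, 0, 2193]) cube([951, 92, 112]);


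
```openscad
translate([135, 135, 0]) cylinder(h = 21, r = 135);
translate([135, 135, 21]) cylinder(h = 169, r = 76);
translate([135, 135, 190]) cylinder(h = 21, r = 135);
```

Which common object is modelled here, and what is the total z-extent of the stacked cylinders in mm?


A spool. The overall height is 211 mm.

Three coaxial cylinders, large–small–large — a spool. Two 21 mm flanges and a 169 mm core give 21 + 169 + 21 = 211 mm.


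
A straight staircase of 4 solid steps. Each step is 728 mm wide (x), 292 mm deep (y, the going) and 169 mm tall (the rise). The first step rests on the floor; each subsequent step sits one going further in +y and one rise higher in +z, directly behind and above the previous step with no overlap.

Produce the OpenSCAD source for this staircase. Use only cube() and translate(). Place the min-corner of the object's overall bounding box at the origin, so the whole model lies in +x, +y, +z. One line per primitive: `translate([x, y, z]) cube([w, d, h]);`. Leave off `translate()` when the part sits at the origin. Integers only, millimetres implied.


cube([728, 292, 169]);
translate([0, 292, 169]) cube([728, 292, 169]);
translate([0, 584, 338]) cube([728, 292, 169]);
translate([0, 876, 507]) cube([728, 292, 169]);


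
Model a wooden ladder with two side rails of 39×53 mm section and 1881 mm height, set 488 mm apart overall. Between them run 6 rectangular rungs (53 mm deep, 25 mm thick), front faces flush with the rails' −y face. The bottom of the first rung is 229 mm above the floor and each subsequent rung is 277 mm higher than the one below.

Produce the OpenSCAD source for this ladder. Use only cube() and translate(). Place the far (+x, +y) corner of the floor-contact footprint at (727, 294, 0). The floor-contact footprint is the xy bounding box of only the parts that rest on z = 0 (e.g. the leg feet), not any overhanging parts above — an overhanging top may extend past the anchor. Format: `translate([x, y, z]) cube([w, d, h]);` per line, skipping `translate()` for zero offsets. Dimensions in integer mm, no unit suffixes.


translate([239, 241, 0]) cube([39, 53, 1881]);
translate([688, 241, 0]) cube([39, 53, 1881]);
translate([278, 241, 229]) cube([410, 53, 25]);
translate([278, 241, 506]) cube([410, 53, 25]);
translate([278, 241, 783]) cube([410, 53, 25]);
translate([278, 241, 1060]) cube([410, 53, 25]);
translate([278, 241, 1337]) cube([410, 53, 25]);
translate([278, 241, 1614]) cube([410, 53, 25]);


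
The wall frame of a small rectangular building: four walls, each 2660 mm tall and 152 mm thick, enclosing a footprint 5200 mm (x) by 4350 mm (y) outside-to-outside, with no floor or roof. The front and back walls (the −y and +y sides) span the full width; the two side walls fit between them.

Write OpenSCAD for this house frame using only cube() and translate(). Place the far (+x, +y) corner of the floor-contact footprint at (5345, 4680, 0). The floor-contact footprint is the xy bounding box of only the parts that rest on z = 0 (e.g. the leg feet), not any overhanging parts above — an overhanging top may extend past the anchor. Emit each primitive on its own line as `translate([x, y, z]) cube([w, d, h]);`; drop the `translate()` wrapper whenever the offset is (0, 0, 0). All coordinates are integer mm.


translate([145, 330, 0]) cube([5200, 152, 2660]);
translate([145, 4528, 0]) cube([5200, 152, 2660]);
translate([145, 482, 0]) cube([152, 4046, 2660]);
translate([5193, 482, 0]) cube([152, 4046, 2660]);


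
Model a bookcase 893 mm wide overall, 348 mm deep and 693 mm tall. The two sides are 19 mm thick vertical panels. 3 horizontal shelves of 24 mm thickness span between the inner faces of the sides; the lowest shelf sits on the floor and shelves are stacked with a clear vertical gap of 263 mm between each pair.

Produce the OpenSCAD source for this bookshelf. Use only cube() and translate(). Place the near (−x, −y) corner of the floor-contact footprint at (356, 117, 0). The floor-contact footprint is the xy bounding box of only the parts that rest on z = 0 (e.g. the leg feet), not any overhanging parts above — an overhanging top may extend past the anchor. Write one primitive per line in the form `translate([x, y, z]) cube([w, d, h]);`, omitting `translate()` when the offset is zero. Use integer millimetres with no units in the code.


translate([356, 117, 0]) cube([19, 348, 693]);
translate([1230, 117, 0]) cube([19, 348, 693]);
translate([375, 117, 0]) cube([855, 348, 24]);
translate([375, 117, 287]) cube([855, 348, 24]);
translate([375, 117, 574]) cube([855, 348, 24]);


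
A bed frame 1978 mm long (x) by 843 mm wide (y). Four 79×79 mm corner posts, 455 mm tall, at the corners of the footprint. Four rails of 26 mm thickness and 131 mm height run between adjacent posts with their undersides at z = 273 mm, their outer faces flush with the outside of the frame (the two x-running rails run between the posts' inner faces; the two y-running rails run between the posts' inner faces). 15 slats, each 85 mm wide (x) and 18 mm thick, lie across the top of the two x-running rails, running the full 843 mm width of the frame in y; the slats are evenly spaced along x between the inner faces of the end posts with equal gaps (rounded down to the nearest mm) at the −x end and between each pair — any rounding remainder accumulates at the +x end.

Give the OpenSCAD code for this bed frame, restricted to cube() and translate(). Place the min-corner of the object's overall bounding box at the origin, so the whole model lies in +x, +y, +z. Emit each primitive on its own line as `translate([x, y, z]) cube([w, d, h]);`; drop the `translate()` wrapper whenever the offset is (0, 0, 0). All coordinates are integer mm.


cube([79, 79, 455]);
translate([0, 764, 0]) cube([79, 79, 455]);
translate([1899, 0, 0]) cube([79, 79, 455]);
translate([1899, 764, 0]) cube([79, 79, 455]);
translate([79, 0, 273]) cube([1820, 26, 131]);
translate([79, 817, 273]) cube([1820, 26, 131]);
translate([0, 79, 273]) cube([26, 685, 131]);
translate([1952, 79, 273]) cube([26, 685, 131]);
translate([113, 0, 404]) cube([85, 843, 18]);
translate([232, 0, 404]) cube([85, 843, 18]);
translate([351, 0, 404]) cube([85, 843, 18]);
translate([470, 0, 404]) cube([85, 843, 18]);
translate([589, 0, 404]) cube([85, 843, 18]);
translate([708, 0, 404]) cube([85, 843, 18]);
translate([827, 0, 404]) cube([85, 843, 18]);
translate([946, 0, 404]) cube([85, 843, 18]);
translate([1065, 0, 404]) cube([85, 843, 18]);
translate([1184, 0, 404]) cube([85, 843, 18]);
translate([1303, 0, 404]) cube([85, 843, 18]);
translate([1422, 0, 404]) cube([85, 843, 18]);
translate([1541, 0, 404]) cube([85, 843, 18]);
translate([1660, 0, 404]) cube([85, 843, 18]);
translate([1779, 0, 404]) cube([85, 843, 18]);


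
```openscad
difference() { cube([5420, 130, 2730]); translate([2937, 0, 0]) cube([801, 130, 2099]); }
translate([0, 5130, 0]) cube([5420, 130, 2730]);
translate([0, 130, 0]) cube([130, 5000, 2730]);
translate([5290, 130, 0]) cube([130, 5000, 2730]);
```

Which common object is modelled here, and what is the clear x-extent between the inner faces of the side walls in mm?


A single room. The interior width is 5160 mm.

Four walls enclosing a rectangle with a door in the front wall — a room. Outside width 5420 minus two 130 mm walls gives 5160 mm.


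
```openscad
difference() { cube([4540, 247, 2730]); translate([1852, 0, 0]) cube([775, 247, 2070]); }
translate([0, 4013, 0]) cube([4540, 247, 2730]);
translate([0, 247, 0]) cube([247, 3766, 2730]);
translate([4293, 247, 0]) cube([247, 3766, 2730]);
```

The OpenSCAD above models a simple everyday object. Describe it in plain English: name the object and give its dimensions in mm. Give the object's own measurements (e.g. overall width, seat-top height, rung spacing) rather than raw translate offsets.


A single room: four walls, each 2730 mm tall and 247 mm thick, enclosing an outside footprint 4540×4260 mm (x × y), no floor or roof. The front and back walls (−y and +y sides) run the full x-width; the side walls fit between their inner faces. A door opening 775 mm wide and 2070 mm tall is cut through the front wall from the floor up, its −x edge 1852 mm from the wall's −x end.


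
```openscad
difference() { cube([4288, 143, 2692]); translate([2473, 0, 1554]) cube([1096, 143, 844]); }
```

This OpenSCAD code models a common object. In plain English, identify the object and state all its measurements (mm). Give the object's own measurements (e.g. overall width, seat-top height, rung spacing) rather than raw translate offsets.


A wall 4288 mm long (x), 143 mm thick (y), 2692 mm tall, with a rectangular window opening cut through it. The opening is 1096 mm wide and 844 mm tall; its sill is at z = 1554 mm and its near (−x) edge is 2473 mm from the wall's −x end. The opening passes through the full wall thickness.


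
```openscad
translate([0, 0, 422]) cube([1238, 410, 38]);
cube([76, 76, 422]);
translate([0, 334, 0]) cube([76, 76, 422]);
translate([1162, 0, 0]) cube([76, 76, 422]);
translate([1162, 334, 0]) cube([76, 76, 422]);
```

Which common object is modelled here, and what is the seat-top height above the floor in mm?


A bench. The seat-top height is 460 mm.

A long slab on four corner posts — a bench. The slab sits at z = 422 with thickness 38, so the top is 422 + 38 = 460 mm.


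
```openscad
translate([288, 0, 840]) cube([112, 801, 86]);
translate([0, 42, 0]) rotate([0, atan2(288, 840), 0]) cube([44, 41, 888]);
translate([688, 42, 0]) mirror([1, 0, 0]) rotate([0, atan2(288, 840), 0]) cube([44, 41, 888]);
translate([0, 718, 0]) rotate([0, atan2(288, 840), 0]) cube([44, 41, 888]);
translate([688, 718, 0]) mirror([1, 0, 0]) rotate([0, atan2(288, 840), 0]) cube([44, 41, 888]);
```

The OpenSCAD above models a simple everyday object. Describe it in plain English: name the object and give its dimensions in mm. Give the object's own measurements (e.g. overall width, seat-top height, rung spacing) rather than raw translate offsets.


A sawhorse. A 112×801×86 mm beam (x, y, z) sits on two A-frame leg pairs. Each pair is two raked legs of 44×41 mm section (41 mm along y) splaying symmetrically in x. Each leg rises 840 mm vertically over 288 mm of horizontal reach and is 888 mm long along its own axis. Every leg's outer bottom edge rests on the floor and its outer top edge meets a bottom edge of the beam — the left legs (tilting toward +x) meet the beam's −x bottom edge, the right legs (their mirror images, tilting toward −x) meet its +x bottom edge — so the leg tops tuck under the beam, the beam's underside is 840 mm above the floor, and the feet are 688 mm apart outside-to-outside with the beam centred between them. The two leg pairs are set in 42 mm from either end of the beam.


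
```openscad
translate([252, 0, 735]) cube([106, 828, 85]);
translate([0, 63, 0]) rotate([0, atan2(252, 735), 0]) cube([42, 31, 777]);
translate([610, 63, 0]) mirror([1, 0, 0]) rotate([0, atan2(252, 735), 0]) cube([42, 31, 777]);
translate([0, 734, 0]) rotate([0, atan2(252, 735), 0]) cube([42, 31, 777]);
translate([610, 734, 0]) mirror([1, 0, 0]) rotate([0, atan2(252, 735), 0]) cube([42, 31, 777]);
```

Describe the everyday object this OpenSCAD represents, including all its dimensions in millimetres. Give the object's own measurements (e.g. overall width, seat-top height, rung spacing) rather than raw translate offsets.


A sawhorse. A 106×828×85 mm beam (x, y, z) sits on two A-frame leg pairs. Each pair is two raked legs of 42×31 mm section (31 mm along y) splaying symmetrically in x. Each leg rises 735 mm vertically over 252 mm of horizontal reach and is 777 mm long along its own axis. Every leg's outer bottom edge rests on the floor and its outer top edge meets a bottom edge of the beam — the left legs (tilting toward +x) meet the beam's −x bottom edge, the right legs (their mirror images, tilting toward −x) meet its +x bottom edge — so the leg tops tuck under the beam, the beam's underside is 735 mm above the floor, and the feet are 610 mm apart outside-to-outside with the beam centred between them. The two leg pairs are set in 63 mm from either end of the beam.
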